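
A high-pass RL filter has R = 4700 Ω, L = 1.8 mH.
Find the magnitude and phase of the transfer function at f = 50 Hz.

Step 1 — Angular frequency: ω = 2π·50 = 314.2 rad/s.
Step 2 — Transfer function: H(jω) = jωL/(R + jωL).
Step 3 — Numerator jωL = j·0.5655; denominator R + jωL = 4700 + j0.5655.
Step 4 — H = 1.448e-08 + j0.0001203.
Step 5 — Magnitude: |H| = 0.0001203 (-78.4 dB); phase: φ = 90.0°.

|H| = 0.0001203 (-78.4 dB), φ = 90.0°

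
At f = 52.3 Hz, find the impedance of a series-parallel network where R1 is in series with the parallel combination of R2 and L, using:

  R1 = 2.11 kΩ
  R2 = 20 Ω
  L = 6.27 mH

Step 1 — Angular frequency: ω = 2π·f = 2π·52.3 = 328.6 rad/s.
Step 2 — Component impedances:
  R1: Z = R = 2110 Ω
  R2: Z = R = 20 Ω
  L: Z = jωL = j·328.6·0.00627 = 0 + j2.06 Ω
Step 3 — Parallel branch: R2 || L = 1/(1/R2 + 1/L) = 0.21 + j2.039 Ω.
Step 4 — Series with R1: Z_total = R1 + (R2 || L) = 2110 + j2.039 Ω = 2110∠0.1° Ω.

Z = 2110 + j2.039 Ω = 2110∠0.1° Ω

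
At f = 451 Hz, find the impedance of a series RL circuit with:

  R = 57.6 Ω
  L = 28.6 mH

Step 1 — Angular frequency: ω = 2π·f = 2π·451 = 2834 rad/s.
Step 2 — Component impedances:
  R: Z = R = 57.6 Ω
  L: Z = jωL = j·2834·0.0286 = 0 + j81.04 Ω
Step 3 — Series combination: Z_total = R + L = 57.6 + j81.04 Ω = 99.43∠54.6° Ω.

Z = 57.6 + j81.04 Ω = 99.43∠54.6° Ω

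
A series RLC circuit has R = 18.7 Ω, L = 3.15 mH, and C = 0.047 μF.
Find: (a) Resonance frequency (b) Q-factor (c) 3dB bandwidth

Step 1 — Resonance: ω₀ = 1/√(LC) = 1/√(0.00315·4.7e-08) = 8.219e+04 rad/s.
Step 2 — f₀ = ω₀/(2π) = 1.308e+04 Hz.
Step 3 — Series Q: Q = ω₀L/R = 8.219e+04·0.00315/18.7 = 13.84.
Step 4 — Bandwidth: Δω = ω₀/Q = 5937 rad/s; BW = Δω/(2π) = 944.8 Hz.

(a) f₀ = 1.308e+04 Hz  (b) Q = 13.84  (c) BW = 944.8 Hz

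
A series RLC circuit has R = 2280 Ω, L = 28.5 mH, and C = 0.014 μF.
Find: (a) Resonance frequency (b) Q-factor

Step 1 — Resonance condition Im(Z)=0 gives ω₀ = 1/√(LC).
Step 2 — ω₀ = 1/√(0.0285·1.4e-08) = 5.006e+04 rad/s.
Step 3 — f₀ = ω₀/(2π) = 7968 Hz.
Step 4 — Series Q: Q = ω₀L/R = 5.006e+04·0.0285/2280 = 0.6258.

(a) f₀ = 7968 Hz  (b) Q = 0.6258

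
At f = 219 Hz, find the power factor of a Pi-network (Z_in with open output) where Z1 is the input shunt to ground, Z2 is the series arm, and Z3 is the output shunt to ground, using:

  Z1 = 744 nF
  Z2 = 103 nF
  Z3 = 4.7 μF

Step 1 — Angular frequency: ω = 2π·f = 2π·219 = 1376 rad/s.
Step 2 — Component impedances:
  Z1: Z = 1/(jωC) = -j/(ω·C) = 0 - j976.8 Ω
  Z2: Z = 1/(jωC) = -j/(ω·C) = 0 - j7056 Ω
  Z3: Z = 1/(jωC) = -j/(ω·C) = 0 - j154.6 Ω
Step 3 — With open output, the series arm Z2 and the output shunt Z3 appear in series to ground: Z2 + Z3 = 0 - j7210 Ω.
Step 4 — Parallel with input shunt Z1: Z_in = Z1 || (Z2 + Z3) = 0 - j860.3 Ω = 860.3∠-90.0° Ω.
Step 5 — Power factor: PF = cos(φ) = Re(Z)/|Z| = 0/860.3 = 0.
Step 6 — Type: Im(Z) = -860.3 ⇒ leading (phase φ = -90.0°).

PF = 0 (leading, φ = -90.0°)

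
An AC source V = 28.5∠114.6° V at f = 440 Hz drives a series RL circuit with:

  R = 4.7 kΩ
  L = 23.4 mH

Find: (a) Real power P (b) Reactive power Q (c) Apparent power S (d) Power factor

Step 1 — Angular frequency: ω = 2π·f = 2π·440 = 2765 rad/s.
Step 2 — Component impedances:
  R: Z = R = 4700 Ω
  L: Z = jωL = j·2765·0.0234 = 0 + j64.69 Ω
Step 3 — Series combination: Z_total = R + L = 4700 + j64.69 Ω = 4700∠0.8° Ω.
Step 4 — Source phasor: V = 28.5∠114.6° V = -11.86 + j25.91 V.
Step 5 — Current: I = V / Z = -0.002448 + j0.005547 A = 0.006063∠113.8° A.
Step 6 — Complex power: S = V·I* = 0.1728 + j0.002378 VA.
Step 7 — Real power: P = Re(S) = 0.1728 W.
Step 8 — Reactive power: Q = Im(S) = 0.002378 VAR.
Step 9 — Apparent power: |S| = 0.1728 VA.
Step 10 — Power factor: PF = P/|S| = 0.9999 (lagging).

(a) P = 0.1728 W  (b) Q = 0.002378 VAR  (c) S = 0.1728 VA  (d) PF = 0.9999 (lagging)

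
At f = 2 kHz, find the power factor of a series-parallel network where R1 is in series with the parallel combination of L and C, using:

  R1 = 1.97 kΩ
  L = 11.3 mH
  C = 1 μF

Step 1 — Angular frequency: ω = 2π·f = 2π·2000 = 1.257e+04 rad/s.
Step 2 — Component impedances:
  R1: Z = R = 1970 Ω
  L: Z = jωL = j·1.257e+04·0.0113 = 0 + j142 Ω
  C: Z = 1/(jωC) = -j/(ω·C) = 0 - j79.58 Ω
Step 3 — Parallel branch: L || C = 1/(1/L + 1/C) = 0 - j181 Ω.
Step 4 — Series with R1: Z_total = R1 + (L || C) = 1970 - j181 Ω = 1978∠-5.3° Ω.
Step 5 — Power factor: PF = cos(φ) = Re(Z)/|Z| = 1970/1978.3 = 0.9958.
Step 6 — Type: Im(Z) = -181 ⇒ leading (phase φ = -5.3°).

PF = 0.9958 (leading, φ = -5.3°)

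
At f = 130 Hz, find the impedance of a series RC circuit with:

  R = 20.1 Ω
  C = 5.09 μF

Step 1 — Angular frequency: ω = 2π·f = 2π·130 = 816.8 rad/s.
Step 2 — Component impedances:
  R: Z = R = 20.1 Ω
  C: Z = 1/(jωC) = -j/(ω·C) = 0 - j240.5 Ω
Step 3 — Series combination: Z_total = R + C = 20.1 - j240.5 Ω = 241.4∠-85.2° Ω.

Z = 20.1 - j240.5 Ω = 241.4∠-85.2° Ω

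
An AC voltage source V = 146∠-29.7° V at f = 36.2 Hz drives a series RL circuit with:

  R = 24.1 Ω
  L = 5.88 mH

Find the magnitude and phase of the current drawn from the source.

Step 1 — Angular frequency: ω = 2π·f = 2π·36.2 = 227.5 rad/s.
Step 2 — Component impedances:
  R: Z = R = 24.1 Ω
  L: Z = jωL = j·227.5·0.00588 = 0 + j1.337 Ω
Step 3 — Series combination: Z_total = R + L = 24.1 + j1.337 Ω = 24.14∠3.2° Ω.
Step 4 — Source phasor: V = 146∠-29.7° V = 126.8 - j72.34 V.
Step 5 — Ohm's law: I = V / Z_total = (126.8 - j72.34) / (24.1 + j1.337) = 5.08 - j3.283 A.
Step 6 — Convert to polar: |I| = 6.049 A, ∠I = -32.9°.

I = 6.049∠-32.9° A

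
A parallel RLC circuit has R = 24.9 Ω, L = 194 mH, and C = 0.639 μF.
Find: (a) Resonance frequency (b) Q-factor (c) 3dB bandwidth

Step 1 — Resonance: ω₀ = 1/√(LC) = 1/√(0.194·6.39e-07) = 2840 rad/s.
Step 2 — f₀ = ω₀/(2π) = 452 Hz.
Step 3 — Parallel Q: Q = R/(ω₀L) = 24.9/(2840·0.194) = 0.04519.
Step 4 — Bandwidth: Δω = ω₀/Q = 6.285e+04 rad/s; BW = Δω/(2π) = 1e+04 Hz.

(a) f₀ = 452 Hz  (b) Q = 0.04519  (c) BW = 1e+04 Hz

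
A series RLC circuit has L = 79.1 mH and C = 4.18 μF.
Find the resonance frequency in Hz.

Step 1 — Resonance condition Im(Z)=0 gives ω₀ = 1/√(LC).
Step 2 — ω₀ = 1/√(0.0791·4.18e-06) = 1739 rad/s.
Step 3 — f₀ = ω₀/(2π) = 276.8 Hz.

f₀ = 276.8 Hz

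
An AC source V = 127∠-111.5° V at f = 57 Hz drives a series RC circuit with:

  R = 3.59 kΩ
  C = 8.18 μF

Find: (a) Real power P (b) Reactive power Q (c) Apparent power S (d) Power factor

Step 1 — Angular frequency: ω = 2π·f = 2π·57 = 358.1 rad/s.
Step 2 — Component impedances:
  R: Z = R = 3590 Ω
  C: Z = 1/(jωC) = -j/(ω·C) = 0 - j341.3 Ω
Step 3 — Series combination: Z_total = R + C = 3590 - j341.3 Ω = 3606∠-5.4° Ω.
Step 4 — Source phasor: V = 127∠-111.5° V = -46.55 - j118.2 V.
Step 5 — Current: I = V / Z = -0.009748 - j0.03384 A = 0.03522∠-106.1° A.
Step 6 — Complex power: S = V·I* = 4.453 - j0.4234 VA.
Step 7 — Real power: P = Re(S) = 4.453 W.
Step 8 — Reactive power: Q = Im(S) = -0.4234 VAR.
Step 9 — Apparent power: |S| = 4.473 VA.
Step 10 — Power factor: PF = P/|S| = 0.9955 (leading).

(a) P = 4.453 W  (b) Q = -0.4234 VAR  (c) S = 4.473 VA  (d) PF = 0.9955 (leading)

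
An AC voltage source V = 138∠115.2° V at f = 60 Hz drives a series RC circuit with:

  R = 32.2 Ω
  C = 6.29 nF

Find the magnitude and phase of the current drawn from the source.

Step 1 — Angular frequency: ω = 2π·f = 2π·60 = 377 rad/s.
Step 2 — Component impedances:
  R: Z = R = 32.2 Ω
  C: Z = 1/(jωC) = -j/(ω·C) = 0 - j4.217e+05 Ω
Step 3 — Series combination: Z_total = R + C = 32.2 - j4.217e+05 Ω = 4.217e+05∠-90.0° Ω.
Step 4 — Source phasor: V = 138∠115.2° V = -58.76 + j124.9 V.
Step 5 — Ohm's law: I = V / Z_total = (-58.76 + j124.9) / (32.2 - j4.217e+05) = -0.0002961 - j0.0001393 A.
Step 6 — Convert to polar: |I| = 0.0003272 A, ∠I = -154.8°.

I = 0.0003272∠-154.8° A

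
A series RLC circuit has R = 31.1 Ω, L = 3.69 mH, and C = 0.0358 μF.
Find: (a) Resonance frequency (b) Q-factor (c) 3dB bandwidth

Step 1 — Resonance: ω₀ = 1/√(LC) = 1/√(0.00369·3.58e-08) = 8.701e+04 rad/s.
Step 2 — f₀ = ω₀/(2π) = 1.385e+04 Hz.
Step 3 — Series Q: Q = ω₀L/R = 8.701e+04·0.00369/31.1 = 10.32.
Step 4 — Bandwidth: Δω = ω₀/Q = 8428 rad/s; BW = Δω/(2π) = 1341 Hz.

(a) f₀ = 1.385e+04 Hz  (b) Q = 10.32  (c) BW = 1341 Hz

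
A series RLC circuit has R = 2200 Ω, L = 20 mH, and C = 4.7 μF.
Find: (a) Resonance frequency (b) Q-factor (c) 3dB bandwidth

Step 1 — Resonance condition Im(Z)=0 gives ω₀ = 1/√(LC).
Step 2 — ω₀ = 1/√(0.02·4.7e-06) = 3262 rad/s.
Step 3 — f₀ = ω₀/(2π) = 519.1 Hz.
Step 4 — Series Q: Q = ω₀L/R = 3262·0.02/2200 = 0.02965.
Step 5 — 3dB bandwidth: Δω = ω₀/Q = 1.1e+05 rad/s; BW = Δω/(2π) = 1.751e+04 Hz.

(a) f₀ = 519.1 Hz  (b) Q = 0.02965  (c) BW = 1.751e+04 Hz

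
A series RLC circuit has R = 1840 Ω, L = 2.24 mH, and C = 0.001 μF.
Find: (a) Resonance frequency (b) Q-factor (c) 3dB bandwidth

Step 1 — Resonance: ω₀ = 1/√(LC) = 1/√(0.00224·1e-09) = 6.682e+05 rad/s.
Step 2 — f₀ = ω₀/(2π) = 1.063e+05 Hz.
Step 3 — Series Q: Q = ω₀L/R = 6.682e+05·0.00224/1840 = 0.8134.
Step 4 — Bandwidth: Δω = ω₀/Q = 8.214e+05 rad/s; BW = Δω/(2π) = 1.307e+05 Hz.

(a) f₀ = 1.063e+05 Hz  (b) Q = 0.8134  (c) BW = 1.307e+05 Hz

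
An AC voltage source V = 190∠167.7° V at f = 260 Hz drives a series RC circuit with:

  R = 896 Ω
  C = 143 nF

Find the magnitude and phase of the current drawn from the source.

Step 1 — Angular frequency: ω = 2π·f = 2π·260 = 1634 rad/s.
Step 2 — Component impedances:
  R: Z = R = 896 Ω
  C: Z = 1/(jωC) = -j/(ω·C) = 0 - j4281 Ω
Step 3 — Series combination: Z_total = R + C = 896 - j4281 Ω = 4373∠-78.2° Ω.
Step 4 — Source phasor: V = 190∠167.7° V = -185.6 + j40.48 V.
Step 5 — Ohm's law: I = V / Z_total = (-185.6 + j40.48) / (896 - j4281) = -0.01775 - j0.03965 A.
Step 6 — Convert to polar: |I| = 0.04344 A, ∠I = -114.1°.

I = 0.04344∠-114.1° A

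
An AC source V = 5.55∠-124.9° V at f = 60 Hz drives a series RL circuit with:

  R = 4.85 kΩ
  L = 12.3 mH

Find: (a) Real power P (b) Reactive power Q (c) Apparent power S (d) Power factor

Step 1 — Angular frequency: ω = 2π·f = 2π·60 = 377 rad/s.
Step 2 — Component impedances:
  R: Z = R = 4850 Ω
  L: Z = jωL = j·377·0.0123 = 0 + j4.637 Ω
Step 3 — Series combination: Z_total = R + L = 4850 + j4.637 Ω = 4850∠0.1° Ω.
Step 4 — Source phasor: V = 5.55∠-124.9° V = -3.175 - j4.552 V.
Step 5 — Current: I = V / Z = -0.0006556 - j0.0009379 A = 0.001144∠-125.0° A.
Step 6 — Complex power: S = V·I* = 0.006351 + j6.072e-06 VA.
Step 7 — Real power: P = Re(S) = 0.006351 W.
Step 8 — Reactive power: Q = Im(S) = 6.072e-06 VAR.
Step 9 — Apparent power: |S| = 0.006351 VA.
Step 10 — Power factor: PF = P/|S| = 1 (lagging).

(a) P = 0.006351 W  (b) Q = 6.072e-06 VAR  (c) S = 0.006351 VA  (d) PF = 1 (lagging)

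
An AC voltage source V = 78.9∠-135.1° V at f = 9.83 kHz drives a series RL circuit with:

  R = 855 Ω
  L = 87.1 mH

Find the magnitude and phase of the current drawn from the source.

Step 1 — Angular frequency: ω = 2π·f = 2π·9830 = 6.176e+04 rad/s.
Step 2 — Component impedances:
  R: Z = R = 855 Ω
  L: Z = jωL = j·6.176e+04·0.0871 = 0 + j5380 Ω
Step 3 — Series combination: Z_total = R + L = 855 + j5380 Ω = 5447∠81.0° Ω.
Step 4 — Source phasor: V = 78.9∠-135.1° V = -55.89 - j55.69 V.
Step 5 — Ohm's law: I = V / Z_total = (-55.89 - j55.69) / (855 + j5380) = -0.01171 + j0.008528 A.
Step 6 — Convert to polar: |I| = 0.01448 A, ∠I = 143.9°.

I = 0.01448∠143.9° A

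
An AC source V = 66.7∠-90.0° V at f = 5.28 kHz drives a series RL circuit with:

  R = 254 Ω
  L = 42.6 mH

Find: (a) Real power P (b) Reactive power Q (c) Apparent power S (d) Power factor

Step 1 — Angular frequency: ω = 2π·f = 2π·5280 = 3.318e+04 rad/s.
Step 2 — Component impedances:
  R: Z = R = 254 Ω
  L: Z = jωL = j·3.318e+04·0.0426 = 0 + j1413 Ω
Step 3 — Series combination: Z_total = R + L = 254 + j1413 Ω = 1436∠79.8° Ω.
Step 4 — Source phasor: V = 66.7∠-90.0° V = 0 - j66.7 V.
Step 5 — Current: I = V / Z = -0.04572 - j0.008217 A = 0.04645∠-169.8° A.
Step 6 — Complex power: S = V·I* = 0.5481 + j3.049 VA.
Step 7 — Real power: P = Re(S) = 0.5481 W.
Step 8 — Reactive power: Q = Im(S) = 3.049 VAR.
Step 9 — Apparent power: |S| = 3.098 VA.
Step 10 — Power factor: PF = P/|S| = 0.1769 (lagging).

(a) P = 0.5481 W  (b) Q = 3.049 VAR  (c) S = 3.098 VA  (d) PF = 0.1769 (lagging)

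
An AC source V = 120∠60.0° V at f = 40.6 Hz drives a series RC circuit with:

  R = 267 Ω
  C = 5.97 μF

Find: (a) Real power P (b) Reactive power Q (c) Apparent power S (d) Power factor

Step 1 — Angular frequency: ω = 2π·f = 2π·40.6 = 255.1 rad/s.
Step 2 — Component impedances:
  R: Z = R = 267 Ω
  C: Z = 1/(jωC) = -j/(ω·C) = 0 - j656.6 Ω
Step 3 — Series combination: Z_total = R + C = 267 - j656.6 Ω = 708.8∠-67.9° Ω.
Step 4 — Source phasor: V = 120∠60.0° V = 60 + j103.9 V.
Step 5 — Current: I = V / Z = -0.1039 + j0.1336 A = 0.1693∠127.9° A.
Step 6 — Complex power: S = V·I* = 7.652 - j18.82 VA.
Step 7 — Real power: P = Re(S) = 7.652 W.
Step 8 — Reactive power: Q = Im(S) = -18.82 VAR.
Step 9 — Apparent power: |S| = 20.31 VA.
Step 10 — Power factor: PF = P/|S| = 0.3767 (leading).

(a) P = 7.652 W  (b) Q = -18.82 VAR  (c) S = 20.31 VA  (d) PF = 0.3767 (leading)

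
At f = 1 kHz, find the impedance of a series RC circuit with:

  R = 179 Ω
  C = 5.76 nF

Step 1 — Angular frequency: ω = 2π·f = 2π·1000 = 6283 rad/s.
Step 2 — Component impedances:
  R: Z = R = 179 Ω
  C: Z = 1/(jωC) = -j/(ω·C) = 0 - j2.763e+04 Ω
Step 3 — Series combination: Z_total = R + C = 179 - j2.763e+04 Ω = 2.763e+04∠-89.6° Ω.

Z = 179 - j2.763e+04 Ω = 2.763e+04∠-89.6° Ω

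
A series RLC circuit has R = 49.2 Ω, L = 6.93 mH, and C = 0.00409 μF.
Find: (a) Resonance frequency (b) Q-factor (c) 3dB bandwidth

Step 1 — Resonance condition Im(Z)=0 gives ω₀ = 1/√(LC).
Step 2 — ω₀ = 1/√(0.00693·4.09e-09) = 1.878e+05 rad/s.
Step 3 — f₀ = ω₀/(2π) = 2.989e+04 Hz.
Step 4 — Series Q: Q = ω₀L/R = 1.878e+05·0.00693/49.2 = 26.46.
Step 5 — 3dB bandwidth: Δω = ω₀/Q = 7100 rad/s; BW = Δω/(2π) = 1130 Hz.

(a) f₀ = 2.989e+04 Hz  (b) Q = 26.46  (c) BW = 1130 Hz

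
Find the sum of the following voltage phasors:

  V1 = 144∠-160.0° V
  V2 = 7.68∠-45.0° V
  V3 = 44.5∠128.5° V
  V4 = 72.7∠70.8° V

Step 1 — Convert each phasor to rectangular form:
  V1 = 144·(cos(-160.0°) + j·sin(-160.0°)) = -135.3 - j49.25 V
  V2 = 7.68·(cos(-45.0°) + j·sin(-45.0°)) = 5.431 - j5.431 V
  V3 = 44.5·(cos(128.5°) + j·sin(128.5°)) = -27.7 + j34.83 V
  V4 = 72.7·(cos(70.8°) + j·sin(70.8°)) = 23.91 + j68.66 V
Step 2 — Sum components: V_total = -133.7 + j48.8 V.
Step 3 — Convert to polar: |V_total| = 142.3 V, ∠V_total = 159.9°.

V_total = 142.3∠159.9° V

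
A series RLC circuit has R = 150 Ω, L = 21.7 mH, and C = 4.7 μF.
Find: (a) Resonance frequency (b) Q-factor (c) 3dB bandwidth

Step 1 — Resonance: ω₀ = 1/√(LC) = 1/√(0.0217·4.7e-06) = 3131 rad/s.
Step 2 — f₀ = ω₀/(2π) = 498.4 Hz.
Step 3 — Series Q: Q = ω₀L/R = 3131·0.0217/150 = 0.453.
Step 4 — Bandwidth: Δω = ω₀/Q = 6912 rad/s; BW = Δω/(2π) = 1100 Hz.

(a) f₀ = 498.4 Hz  (b) Q = 0.453  (c) BW = 1100 Hz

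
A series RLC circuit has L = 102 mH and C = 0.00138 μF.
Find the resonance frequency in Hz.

Step 1 — Resonance condition Im(Z)=0 gives ω₀ = 1/√(LC).
Step 2 — ω₀ = 1/√(0.102·1.38e-09) = 8.429e+04 rad/s.
Step 3 — f₀ = ω₀/(2π) = 1.341e+04 Hz.

f₀ = 1.341e+04 Hz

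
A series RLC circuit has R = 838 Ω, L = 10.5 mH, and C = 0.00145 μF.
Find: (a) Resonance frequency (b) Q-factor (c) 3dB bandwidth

Step 1 — Resonance: ω₀ = 1/√(LC) = 1/√(0.0105·1.45e-09) = 2.563e+05 rad/s.
Step 2 — f₀ = ω₀/(2π) = 4.079e+04 Hz.
Step 3 — Series Q: Q = ω₀L/R = 2.563e+05·0.0105/838 = 3.211.
Step 4 — Bandwidth: Δω = ω₀/Q = 7.981e+04 rad/s; BW = Δω/(2π) = 1.27e+04 Hz.

(a) f₀ = 4.079e+04 Hz  (b) Q = 3.211  (c) BW = 1.27e+04 Hz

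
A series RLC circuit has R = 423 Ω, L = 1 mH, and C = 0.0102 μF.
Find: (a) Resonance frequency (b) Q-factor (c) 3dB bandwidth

Step 1 — Resonance condition Im(Z)=0 gives ω₀ = 1/√(LC).
Step 2 — ω₀ = 1/√(0.001·1.02e-08) = 3.131e+05 rad/s.
Step 3 — f₀ = ω₀/(2π) = 4.983e+04 Hz.
Step 4 — Series Q: Q = ω₀L/R = 3.131e+05·0.001/423 = 0.7402.
Step 5 — 3dB bandwidth: Δω = ω₀/Q = 4.23e+05 rad/s; BW = Δω/(2π) = 6.732e+04 Hz.

(a) f₀ = 4.983e+04 Hz  (b) Q = 0.7402  (c) BW = 6.732e+04 Hz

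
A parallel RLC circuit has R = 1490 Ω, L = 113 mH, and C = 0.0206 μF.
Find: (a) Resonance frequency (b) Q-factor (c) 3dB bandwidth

Step 1 — Resonance: ω₀ = 1/√(LC) = 1/√(0.113·2.06e-08) = 2.073e+04 rad/s.
Step 2 — f₀ = ω₀/(2π) = 3299 Hz.
Step 3 — Parallel Q: Q = R/(ω₀L) = 1490/(2.073e+04·0.113) = 0.6362.
Step 4 — Bandwidth: Δω = ω₀/Q = 3.258e+04 rad/s; BW = Δω/(2π) = 5185 Hz.

(a) f₀ = 3299 Hz  (b) Q = 0.6362  (c) BW = 5185 Hz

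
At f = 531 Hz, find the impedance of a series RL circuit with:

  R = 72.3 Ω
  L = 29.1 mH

Step 1 — Angular frequency: ω = 2π·f = 2π·531 = 3336 rad/s.
Step 2 — Component impedances:
  R: Z = R = 72.3 Ω
  L: Z = jωL = j·3336·0.0291 = 0 + j97.09 Ω
Step 3 — Series combination: Z_total = R + L = 72.3 + j97.09 Ω = 121.1∠53.3° Ω.

Z = 72.3 + j97.09 Ω = 121.1∠53.3° Ω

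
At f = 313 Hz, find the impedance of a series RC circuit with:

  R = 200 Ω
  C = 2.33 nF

Step 1 — Angular frequency: ω = 2π·f = 2π·313 = 1967 rad/s.
Step 2 — Component impedances:
  R: Z = R = 200 Ω
  C: Z = 1/(jωC) = -j/(ω·C) = 0 - j2.182e+05 Ω
Step 3 — Series combination: Z_total = R + C = 200 - j2.182e+05 Ω = 2.182e+05∠-89.9° Ω.

Z = 200 - j2.182e+05 Ω = 2.182e+05∠-89.9° Ω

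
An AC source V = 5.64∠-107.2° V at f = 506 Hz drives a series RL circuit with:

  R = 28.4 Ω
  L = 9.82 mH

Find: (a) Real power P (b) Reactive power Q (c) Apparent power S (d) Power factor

Step 1 — Angular frequency: ω = 2π·f = 2π·506 = 3179 rad/s.
Step 2 — Component impedances:
  R: Z = R = 28.4 Ω
  L: Z = jωL = j·3179·0.00982 = 0 + j31.22 Ω
Step 3 — Series combination: Z_total = R + L = 28.4 + j31.22 Ω = 42.21∠47.7° Ω.
Step 4 — Source phasor: V = 5.64∠-107.2° V = -1.668 - j5.388 V.
Step 5 — Current: I = V / Z = -0.121 - j0.05667 A = 0.1336∠-154.9° A.
Step 6 — Complex power: S = V·I* = 0.5072 + j0.5575 VA.
Step 7 — Real power: P = Re(S) = 0.5072 W.
Step 8 — Reactive power: Q = Im(S) = 0.5575 VAR.
Step 9 — Apparent power: |S| = 0.7537 VA.
Step 10 — Power factor: PF = P/|S| = 0.6729 (lagging).

(a) P = 0.5072 W  (b) Q = 0.5575 VAR  (c) S = 0.7537 VA  (d) PF = 0.6729 (lagging)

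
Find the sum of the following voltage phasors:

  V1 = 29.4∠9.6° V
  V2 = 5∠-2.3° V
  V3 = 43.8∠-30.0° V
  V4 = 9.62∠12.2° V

Step 1 — Convert each phasor to rectangular form:
  V1 = 29.4·(cos(9.6°) + j·sin(9.6°)) = 28.99 + j4.903 V
  V2 = 5·(cos(-2.3°) + j·sin(-2.3°)) = 4.996 - j0.2007 V
  V3 = 43.8·(cos(-30.0°) + j·sin(-30.0°)) = 37.93 - j21.9 V
  V4 = 9.62·(cos(12.2°) + j·sin(12.2°)) = 9.403 + j2.033 V
Step 2 — Sum components: V_total = 81.32 - j15.16 V.
Step 3 — Convert to polar: |V_total| = 82.72 V, ∠V_total = -10.6°.

V_total = 82.72∠-10.6° V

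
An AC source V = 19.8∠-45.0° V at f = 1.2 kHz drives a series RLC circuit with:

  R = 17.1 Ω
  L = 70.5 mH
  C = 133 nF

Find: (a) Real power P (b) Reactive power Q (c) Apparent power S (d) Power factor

Step 1 — Angular frequency: ω = 2π·f = 2π·1200 = 7540 rad/s.
Step 2 — Component impedances:
  R: Z = R = 17.1 Ω
  L: Z = jωL = j·7540·0.0705 = 0 + j531.6 Ω
  C: Z = 1/(jωC) = -j/(ω·C) = 0 - j997.2 Ω
Step 3 — Series combination: Z_total = R + L + C = 17.1 - j465.7 Ω = 466∠-87.9° Ω.
Step 4 — Source phasor: V = 19.8∠-45.0° V = 14 - j14 V.
Step 5 — Current: I = V / Z = 0.03113 + j0.02892 A = 0.04249∠42.9° A.
Step 6 — Complex power: S = V·I* = 0.03088 - j0.8408 VA.
Step 7 — Real power: P = Re(S) = 0.03088 W.
Step 8 — Reactive power: Q = Im(S) = -0.8408 VAR.
Step 9 — Apparent power: |S| = 0.8413 VA.
Step 10 — Power factor: PF = P/|S| = 0.0367 (leading).

(a) P = 0.03088 W  (b) Q = -0.8408 VAR  (c) S = 0.8413 VA  (d) PF = 0.0367 (leading)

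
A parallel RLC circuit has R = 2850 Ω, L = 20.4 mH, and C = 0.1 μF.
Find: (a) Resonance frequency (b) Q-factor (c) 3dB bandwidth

Step 1 — Resonance: ω₀ = 1/√(LC) = 1/√(0.0204·1e-07) = 2.214e+04 rad/s.
Step 2 — f₀ = ω₀/(2π) = 3524 Hz.
Step 3 — Parallel Q: Q = R/(ω₀L) = 2850/(2.214e+04·0.0204) = 6.31.
Step 4 — Bandwidth: Δω = ω₀/Q = 3509 rad/s; BW = Δω/(2π) = 558.4 Hz.

(a) f₀ = 3524 Hz  (b) Q = 6.31  (c) BW = 558.4 Hz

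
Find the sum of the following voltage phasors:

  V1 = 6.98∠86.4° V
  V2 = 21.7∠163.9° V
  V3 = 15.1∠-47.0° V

Step 1 — Convert each phasor to rectangular form:
  V1 = 6.98·(cos(86.4°) + j·sin(86.4°)) = 0.4383 + j6.966 V
  V2 = 21.7·(cos(163.9°) + j·sin(163.9°)) = -20.85 + j6.018 V
  V3 = 15.1·(cos(-47.0°) + j·sin(-47.0°)) = 10.3 - j11.04 V
Step 2 — Sum components: V_total = -10.11 + j1.941 V.
Step 3 — Convert to polar: |V_total| = 10.3 V, ∠V_total = 169.1°.

V_total = 10.3∠169.1° V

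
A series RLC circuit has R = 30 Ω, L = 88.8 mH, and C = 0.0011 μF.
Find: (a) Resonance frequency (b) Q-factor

Step 1 — Resonance condition Im(Z)=0 gives ω₀ = 1/√(LC).
Step 2 — ω₀ = 1/√(0.0888·1.1e-09) = 1.012e+05 rad/s.
Step 3 — f₀ = ω₀/(2π) = 1.61e+04 Hz.
Step 4 — Series Q: Q = ω₀L/R = 1.012e+05·0.0888/30 = 299.5.

(a) f₀ = 1.61e+04 Hz  (b) Q = 299.5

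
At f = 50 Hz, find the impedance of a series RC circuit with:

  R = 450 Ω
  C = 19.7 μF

Step 1 — Angular frequency: ω = 2π·f = 2π·50 = 314.2 rad/s.
Step 2 — Component impedances:
  R: Z = R = 450 Ω
  C: Z = 1/(jωC) = -j/(ω·C) = 0 - j161.6 Ω
Step 3 — Series combination: Z_total = R + C = 450 - j161.6 Ω = 478.1∠-19.8° Ω.

Z = 450 - j161.6 Ω = 478.1∠-19.8° Ω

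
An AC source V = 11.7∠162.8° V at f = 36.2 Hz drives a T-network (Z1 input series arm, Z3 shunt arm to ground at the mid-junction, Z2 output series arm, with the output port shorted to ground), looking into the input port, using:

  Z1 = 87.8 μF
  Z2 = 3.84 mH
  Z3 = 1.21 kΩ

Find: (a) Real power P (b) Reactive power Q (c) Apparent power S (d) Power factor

Step 1 — Angular frequency: ω = 2π·f = 2π·36.2 = 227.5 rad/s.
Step 2 — Component impedances:
  Z1: Z = 1/(jωC) = -j/(ω·C) = 0 - j50.07 Ω
  Z2: Z = jωL = j·227.5·0.00384 = 0 + j0.8734 Ω
  Z3: Z = R = 1210 Ω
Step 3 — With the output port shorted to ground, the output series arm Z2 runs from the junction to ground; the shunt arm Z3 also runs from the junction to ground. They appear in parallel: Z3 || Z2 = 0.0006305 + j0.8734 Ω.
Step 4 — Series with input arm Z1: Z_in = Z1 + (Z3 || Z2) = 0.0006305 - j49.2 Ω = 49.2∠-90.0° Ω.
Step 5 — Source phasor: V = 11.7∠162.8° V = -11.18 + j3.46 V.
Step 6 — Current: I = V / Z = -0.07032 - j0.2272 A = 0.2378∠-107.2° A.
Step 7 — Complex power: S = V·I* = 3.565e-05 - j2.782 VA.
Step 8 — Real power: P = Re(S) = 3.565e-05 W.
Step 9 — Reactive power: Q = Im(S) = -2.782 VAR.
Step 10 — Apparent power: |S| = 2.782 VA.
Step 11 — Power factor: PF = P/|S| = 1.281e-05 (leading).

(a) P = 3.565e-05 W  (b) Q = -2.782 VAR  (c) S = 2.782 VA  (d) PF = 1.281e-05 (leading)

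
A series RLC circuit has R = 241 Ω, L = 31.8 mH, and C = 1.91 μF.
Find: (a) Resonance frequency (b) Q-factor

Step 1 — Resonance condition Im(Z)=0 gives ω₀ = 1/√(LC).
Step 2 — ω₀ = 1/√(0.0318·1.91e-06) = 4058 rad/s.
Step 3 — f₀ = ω₀/(2π) = 645.8 Hz.
Step 4 — Series Q: Q = ω₀L/R = 4058·0.0318/241 = 0.5354.

(a) f₀ = 645.8 Hz  (b) Q = 0.5354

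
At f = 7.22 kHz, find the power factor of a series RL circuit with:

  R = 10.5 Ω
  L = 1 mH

Step 1 — Angular frequency: ω = 2π·f = 2π·7220 = 4.536e+04 rad/s.
Step 2 — Component impedances:
  R: Z = R = 10.5 Ω
  L: Z = jωL = j·4.536e+04·0.001 = 0 + j45.36 Ω
Step 3 — Series combination: Z_total = R + L = 10.5 + j45.36 Ω = 46.56∠77.0° Ω.
Step 4 — Power factor: PF = cos(φ) = Re(Z)/|Z| = 10.5/46.56 = 0.2255.
Step 5 — Type: Im(Z) = 45.36 ⇒ lagging (phase φ = 77.0°).

PF = 0.2255 (lagging, φ = 77.0°)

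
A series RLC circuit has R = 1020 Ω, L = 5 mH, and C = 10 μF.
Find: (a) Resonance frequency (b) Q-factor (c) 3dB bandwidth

Step 1 — Resonance: ω₀ = 1/√(LC) = 1/√(0.005·1e-05) = 4472 rad/s.
Step 2 — f₀ = ω₀/(2π) = 711.8 Hz.
Step 3 — Series Q: Q = ω₀L/R = 4472·0.005/1020 = 0.02192.
Step 4 — Bandwidth: Δω = ω₀/Q = 2.04e+05 rad/s; BW = Δω/(2π) = 3.247e+04 Hz.

(a) f₀ = 711.8 Hz  (b) Q = 0.02192  (c) BW = 3.247e+04 Hz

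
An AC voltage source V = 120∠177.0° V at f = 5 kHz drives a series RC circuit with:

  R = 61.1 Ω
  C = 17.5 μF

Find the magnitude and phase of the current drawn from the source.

Step 1 — Angular frequency: ω = 2π·f = 2π·5000 = 3.142e+04 rad/s.
Step 2 — Component impedances:
  R: Z = R = 61.1 Ω
  C: Z = 1/(jωC) = -j/(ω·C) = 0 - j1.819 Ω
Step 3 — Series combination: Z_total = R + C = 61.1 - j1.819 Ω = 61.13∠-1.7° Ω.
Step 4 — Source phasor: V = 120∠177.0° V = -119.8 + j6.28 V.
Step 5 — Ohm's law: I = V / Z_total = (-119.8 + j6.28) / (61.1 - j1.819) = -1.963 + j0.04436 A.
Step 6 — Convert to polar: |I| = 1.963 A, ∠I = 178.7°.

I = 1.963∠178.7° A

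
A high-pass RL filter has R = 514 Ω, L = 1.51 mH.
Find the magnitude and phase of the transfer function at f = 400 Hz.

Step 1 — Angular frequency: ω = 2π·400 = 2513 rad/s.
Step 2 — Transfer function: H(jω) = jωL/(R + jωL).
Step 3 — Numerator jωL = j·3.795; denominator R + jωL = 514 + j3.795.
Step 4 — H = 5.451e-05 + j0.007383.
Step 5 — Magnitude: |H| = 0.007383 (-42.6 dB); phase: φ = 89.6°.

|H| = 0.007383 (-42.6 dB), φ = 89.6°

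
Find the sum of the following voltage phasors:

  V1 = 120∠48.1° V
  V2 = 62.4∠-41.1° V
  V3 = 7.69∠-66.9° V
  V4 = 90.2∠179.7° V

Step 1 — Convert each phasor to rectangular form:
  V1 = 120·(cos(48.1°) + j·sin(48.1°)) = 80.14 + j89.32 V
  V2 = 62.4·(cos(-41.1°) + j·sin(-41.1°)) = 47.02 - j41.02 V
  V3 = 7.69·(cos(-66.9°) + j·sin(-66.9°)) = 3.017 - j7.073 V
  V4 = 90.2·(cos(179.7°) + j·sin(179.7°)) = -90.2 + j0.4723 V
Step 2 — Sum components: V_total = 39.98 + j41.7 V.
Step 3 — Convert to polar: |V_total| = 57.77 V, ∠V_total = 46.2°.

V_total = 57.77∠46.2° V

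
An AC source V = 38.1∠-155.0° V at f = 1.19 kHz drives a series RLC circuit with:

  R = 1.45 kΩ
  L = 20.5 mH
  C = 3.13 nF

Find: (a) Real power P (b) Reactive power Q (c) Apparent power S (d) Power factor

Step 1 — Angular frequency: ω = 2π·f = 2π·1190 = 7477 rad/s.
Step 2 — Component impedances:
  R: Z = R = 1450 Ω
  L: Z = jωL = j·7477·0.0205 = 0 + j153.3 Ω
  C: Z = 1/(jωC) = -j/(ω·C) = 0 - j4.273e+04 Ω
Step 3 — Series combination: Z_total = R + L + C = 1450 - j4.258e+04 Ω = 4.26e+04∠-88.0° Ω.
Step 4 — Source phasor: V = 38.1∠-155.0° V = -34.53 - j16.1 V.
Step 5 — Current: I = V / Z = 0.0003502 - j0.0008229 A = 0.0008943∠-67.0° A.
Step 6 — Complex power: S = V·I* = 0.00116 - j0.03405 VA.
Step 7 — Real power: P = Re(S) = 0.00116 W.
Step 8 — Reactive power: Q = Im(S) = -0.03405 VAR.
Step 9 — Apparent power: |S| = 0.03407 VA.
Step 10 — Power factor: PF = P/|S| = 0.03404 (leading).

(a) P = 0.00116 W  (b) Q = -0.03405 VAR  (c) S = 0.03407 VA  (d) PF = 0.03404 (leading)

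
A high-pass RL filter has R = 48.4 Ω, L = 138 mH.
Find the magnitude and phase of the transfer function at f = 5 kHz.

Step 1 — Angular frequency: ω = 2π·5000 = 3.142e+04 rad/s.
Step 2 — Transfer function: H(jω) = jωL/(R + jωL).
Step 3 — Numerator jωL = j·4335; denominator R + jωL = 48.4 + j4335.
Step 4 — H = 0.9999 + j0.01116.
Step 5 — Magnitude: |H| = 0.9999 (-0.0 dB); phase: φ = 0.6°.

|H| = 0.9999 (-0.0 dB), φ = 0.6°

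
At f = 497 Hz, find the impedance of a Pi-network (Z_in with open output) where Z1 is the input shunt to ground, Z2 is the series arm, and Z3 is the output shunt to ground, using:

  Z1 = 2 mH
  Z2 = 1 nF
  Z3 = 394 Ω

Step 1 — Angular frequency: ω = 2π·f = 2π·497 = 3123 rad/s.
Step 2 — Component impedances:
  Z1: Z = jωL = j·3123·0.002 = 0 + j6.245 Ω
  Z2: Z = 1/(jωC) = -j/(ω·C) = 0 - j3.202e+05 Ω
  Z3: Z = R = 394 Ω
Step 3 — With open output, the series arm Z2 and the output shunt Z3 appear in series to ground: Z2 + Z3 = 394 - j3.202e+05 Ω.
Step 4 — Parallel with input shunt Z1: Z_in = Z1 || (Z2 + Z3) = 1.499e-07 + j6.246 Ω = 6.246∠90.0° Ω.

Z = 1.499e-07 + j6.246 Ω = 6.246∠90.0° Ω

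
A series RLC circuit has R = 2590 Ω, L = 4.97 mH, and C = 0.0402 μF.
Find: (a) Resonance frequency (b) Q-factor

Step 1 — Resonance condition Im(Z)=0 gives ω₀ = 1/√(LC).
Step 2 — ω₀ = 1/√(0.00497·4.02e-08) = 7.075e+04 rad/s.
Step 3 — f₀ = ω₀/(2π) = 1.126e+04 Hz.
Step 4 — Series Q: Q = ω₀L/R = 7.075e+04·0.00497/2590 = 0.1358.

(a) f₀ = 1.126e+04 Hz  (b) Q = 0.1358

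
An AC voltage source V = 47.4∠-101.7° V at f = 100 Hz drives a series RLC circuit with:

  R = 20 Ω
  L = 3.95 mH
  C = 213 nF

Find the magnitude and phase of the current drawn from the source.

Step 1 — Angular frequency: ω = 2π·f = 2π·100 = 628.3 rad/s.
Step 2 — Component impedances:
  R: Z = R = 20 Ω
  L: Z = jωL = j·628.3·0.00395 = 0 + j2.482 Ω
  C: Z = 1/(jωC) = -j/(ω·C) = 0 - j7472 Ω
Step 3 — Series combination: Z_total = R + L + C = 20 - j7470 Ω = 7470∠-89.8° Ω.
Step 4 — Source phasor: V = 47.4∠-101.7° V = -9.612 - j46.42 V.
Step 5 — Ohm's law: I = V / Z_total = (-9.612 - j46.42) / (20 - j7470) = 0.00621 - j0.001303 A.
Step 6 — Convert to polar: |I| = 0.006346 A, ∠I = -11.9°.

I = 0.006346∠-11.9° A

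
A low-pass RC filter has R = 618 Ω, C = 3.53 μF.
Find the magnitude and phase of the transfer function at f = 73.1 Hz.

Step 1 — Angular frequency: ω = 2π·73.1 = 459.3 rad/s.
Step 2 — Transfer function: H(jω) = 1/(1 + jωRC).
Step 3 — Denominator: 1 + jωRC = 1 + j·459.3·618·3.53e-06 = 1 + j1.002.
Step 4 — H = 0.499 - j0.5.
Step 5 — Magnitude: |H| = 0.7064 (-3.0 dB); phase: φ = -45.1°.

|H| = 0.7064 (-3.0 dB), φ = -45.1°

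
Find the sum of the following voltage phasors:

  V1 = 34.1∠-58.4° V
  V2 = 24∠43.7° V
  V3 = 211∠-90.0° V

Step 1 — Convert each phasor to rectangular form:
  V1 = 34.1·(cos(-58.4°) + j·sin(-58.4°)) = 17.87 - j29.04 V
  V2 = 24·(cos(43.7°) + j·sin(43.7°)) = 17.35 + j16.58 V
  V3 = 211·(cos(-90.0°) + j·sin(-90.0°)) = 0 - j211 V
Step 2 — Sum components: V_total = 35.22 - j223.5 V.
Step 3 — Convert to polar: |V_total| = 226.2 V, ∠V_total = -81.0°.

V_total = 226.2∠-81.0° V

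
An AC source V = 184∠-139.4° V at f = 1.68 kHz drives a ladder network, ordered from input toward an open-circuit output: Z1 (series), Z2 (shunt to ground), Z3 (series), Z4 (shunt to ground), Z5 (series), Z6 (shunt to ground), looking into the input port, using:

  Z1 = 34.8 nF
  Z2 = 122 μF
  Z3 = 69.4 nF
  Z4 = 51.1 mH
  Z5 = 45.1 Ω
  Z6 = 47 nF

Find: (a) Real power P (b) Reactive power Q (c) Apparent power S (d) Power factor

Step 1 — Angular frequency: ω = 2π·f = 2π·1680 = 1.056e+04 rad/s.
Step 2 — Component impedances:
  Z1: Z = 1/(jωC) = -j/(ω·C) = 0 - j2722 Ω
  Z2: Z = 1/(jωC) = -j/(ω·C) = 0 - j0.7765 Ω
  Z3: Z = 1/(jωC) = -j/(ω·C) = 0 - j1365 Ω
  Z4: Z = jωL = j·1.056e+04·0.0511 = 0 + j539.4 Ω
  Z5: Z = R = 45.1 Ω
  Z6: Z = 1/(jωC) = -j/(ω·C) = 0 - j2016 Ω
Step 3 — Ladder network (open output): work backward from the far end, alternating series and parallel combinations. Z_in = 9.152e-06 - j2723 Ω = 2723∠-90.0° Ω.
Step 4 — Source phasor: V = 184∠-139.4° V = -139.7 - j119.7 V.
Step 5 — Current: I = V / Z = 0.04397 - j0.0513 A = 0.06757∠-49.4° A.
Step 6 — Complex power: S = V·I* = 4.179e-08 - j12.43 VA.
Step 7 — Real power: P = Re(S) = 4.179e-08 W.
Step 8 — Reactive power: Q = Im(S) = -12.43 VAR.
Step 9 — Apparent power: |S| = 12.43 VA.
Step 10 — Power factor: PF = P/|S| = 3.361e-09 (leading).

(a) P = 4.179e-08 W  (b) Q = -12.43 VAR  (c) S = 12.43 VA  (d) PF = 3.361e-09 (leading)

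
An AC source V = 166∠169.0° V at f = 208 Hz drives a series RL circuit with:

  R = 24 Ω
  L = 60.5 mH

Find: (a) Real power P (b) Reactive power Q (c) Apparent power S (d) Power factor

Step 1 — Angular frequency: ω = 2π·f = 2π·208 = 1307 rad/s.
Step 2 — Component impedances:
  R: Z = R = 24 Ω
  L: Z = jωL = j·1307·0.0605 = 0 + j79.07 Ω
Step 3 — Series combination: Z_total = R + L = 24 + j79.07 Ω = 82.63∠73.1° Ω.
Step 4 — Source phasor: V = 166∠169.0° V = -163 + j31.67 V.
Step 5 — Current: I = V / Z = -0.206 + j1.998 A = 2.009∠95.9° A.
Step 6 — Complex power: S = V·I* = 96.86 + j319.1 VA.
Step 7 — Real power: P = Re(S) = 96.86 W.
Step 8 — Reactive power: Q = Im(S) = 319.1 VAR.
Step 9 — Apparent power: |S| = 333.5 VA.
Step 10 — Power factor: PF = P/|S| = 0.2905 (lagging).

(a) P = 96.86 W  (b) Q = 319.1 VAR  (c) S = 333.5 VA  (d) PF = 0.2905 (lagging)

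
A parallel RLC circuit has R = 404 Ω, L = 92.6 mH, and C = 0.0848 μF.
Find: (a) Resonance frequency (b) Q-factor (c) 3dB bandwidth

Step 1 — Resonance: ω₀ = 1/√(LC) = 1/√(0.0926·8.48e-08) = 1.128e+04 rad/s.
Step 2 — f₀ = ω₀/(2π) = 1796 Hz.
Step 3 — Parallel Q: Q = R/(ω₀L) = 404/(1.128e+04·0.0926) = 0.3866.
Step 4 — Bandwidth: Δω = ω₀/Q = 2.919e+04 rad/s; BW = Δω/(2π) = 4646 Hz.

(a) f₀ = 1796 Hz  (b) Q = 0.3866  (c) BW = 4646 Hz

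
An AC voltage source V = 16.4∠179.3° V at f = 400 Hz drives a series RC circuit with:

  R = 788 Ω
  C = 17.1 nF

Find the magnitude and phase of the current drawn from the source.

Step 1 — Angular frequency: ω = 2π·f = 2π·400 = 2513 rad/s.
Step 2 — Component impedances:
  R: Z = R = 788 Ω
  C: Z = 1/(jωC) = -j/(ω·C) = 0 - j2.327e+04 Ω
Step 3 — Series combination: Z_total = R + C = 788 - j2.327e+04 Ω = 2.328e+04∠-88.1° Ω.
Step 4 — Source phasor: V = 16.4∠179.3° V = -16.4 + j0.2004 V.
Step 5 — Ohm's law: I = V / Z_total = (-16.4 + j0.2004) / (788 - j2.327e+04) = -3.244e-05 - j0.0007037 A.
Step 6 — Convert to polar: |I| = 0.0007044 A, ∠I = -92.6°.

I = 0.0007044∠-92.6° A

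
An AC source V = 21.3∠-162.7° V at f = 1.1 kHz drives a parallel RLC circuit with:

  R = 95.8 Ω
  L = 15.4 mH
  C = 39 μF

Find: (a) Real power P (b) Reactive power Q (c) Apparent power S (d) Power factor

Step 1 — Angular frequency: ω = 2π·f = 2π·1100 = 6912 rad/s.
Step 2 — Component impedances:
  R: Z = R = 95.8 Ω
  L: Z = jωL = j·6912·0.0154 = 0 + j106.4 Ω
  C: Z = 1/(jωC) = -j/(ω·C) = 0 - j3.71 Ω
Step 3 — Parallel combination: 1/Z_total = 1/R + 1/L + 1/C; Z_total = 0.154 - j3.838 Ω = 3.841∠-87.7° Ω.
Step 4 — Source phasor: V = 21.3∠-162.7° V = -20.34 - j6.334 V.
Step 5 — Current: I = V / Z = 1.436 - j5.357 A = 5.546∠-75.0° A.
Step 6 — Complex power: S = V·I* = 4.736 - j118 VA.
Step 7 — Real power: P = Re(S) = 4.736 W.
Step 8 — Reactive power: Q = Im(S) = -118 VAR.
Step 9 — Apparent power: |S| = 118.1 VA.
Step 10 — Power factor: PF = P/|S| = 0.04009 (leading).

(a) P = 4.736 W  (b) Q = -118 VAR  (c) S = 118.1 VA  (d) PF = 0.04009 (leading)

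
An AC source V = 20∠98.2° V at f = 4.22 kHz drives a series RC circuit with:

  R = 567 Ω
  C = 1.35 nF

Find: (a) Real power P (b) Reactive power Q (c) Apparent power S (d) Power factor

Step 1 — Angular frequency: ω = 2π·f = 2π·4220 = 2.652e+04 rad/s.
Step 2 — Component impedances:
  R: Z = R = 567 Ω
  C: Z = 1/(jωC) = -j/(ω·C) = 0 - j2.794e+04 Ω
Step 3 — Series combination: Z_total = R + C = 567 - j2.794e+04 Ω = 2.794e+04∠-88.8° Ω.
Step 4 — Source phasor: V = 20∠98.2° V = -2.853 + j19.8 V.
Step 5 — Current: I = V / Z = -0.0007104 - j8.769e-05 A = 0.0007158∠-173.0° A.
Step 6 — Complex power: S = V·I* = 0.0002905 - j0.01431 VA.
Step 7 — Real power: P = Re(S) = 0.0002905 W.
Step 8 — Reactive power: Q = Im(S) = -0.01431 VAR.
Step 9 — Apparent power: |S| = 0.01432 VA.
Step 10 — Power factor: PF = P/|S| = 0.02029 (leading).

(a) P = 0.0002905 W  (b) Q = -0.01431 VAR  (c) S = 0.01432 VA  (d) PF = 0.02029 (leading)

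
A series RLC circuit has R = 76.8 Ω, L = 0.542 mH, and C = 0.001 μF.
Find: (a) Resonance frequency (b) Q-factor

Step 1 — Resonance condition Im(Z)=0 gives ω₀ = 1/√(LC).
Step 2 — ω₀ = 1/√(0.000542·1e-09) = 1.358e+06 rad/s.
Step 3 — f₀ = ω₀/(2π) = 2.162e+05 Hz.
Step 4 — Series Q: Q = ω₀L/R = 1.358e+06·0.000542/76.8 = 9.586.

(a) f₀ = 2.162e+05 Hz  (b) Q = 9.586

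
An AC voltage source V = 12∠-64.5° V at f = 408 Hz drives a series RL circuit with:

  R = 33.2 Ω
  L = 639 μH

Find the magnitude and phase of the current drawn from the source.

Step 1 — Angular frequency: ω = 2π·f = 2π·408 = 2564 rad/s.
Step 2 — Component impedances:
  R: Z = R = 33.2 Ω
  L: Z = jωL = j·2564·0.000639 = 0 + j1.638 Ω
Step 3 — Series combination: Z_total = R + L = 33.2 + j1.638 Ω = 33.24∠2.8° Ω.
Step 4 — Source phasor: V = 12∠-64.5° V = 5.166 - j10.83 V.
Step 5 — Ohm's law: I = V / Z_total = (5.166 - j10.83) / (33.2 + j1.638) = 0.1392 - j0.3331 A.
Step 6 — Convert to polar: |I| = 0.361 A, ∠I = -67.3°.

I = 0.361∠-67.3° A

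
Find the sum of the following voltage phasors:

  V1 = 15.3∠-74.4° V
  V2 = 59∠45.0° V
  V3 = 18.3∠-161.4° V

Step 1 — Convert each phasor to rectangular form:
  V1 = 15.3·(cos(-74.4°) + j·sin(-74.4°)) = 4.114 - j14.74 V
  V2 = 59·(cos(45.0°) + j·sin(45.0°)) = 41.72 + j41.72 V
  V3 = 18.3·(cos(-161.4°) + j·sin(-161.4°)) = -17.34 - j5.837 V
Step 2 — Sum components: V_total = 28.49 + j21.15 V.
Step 3 — Convert to polar: |V_total| = 35.48 V, ∠V_total = 36.6°.

V_total = 35.48∠36.6° V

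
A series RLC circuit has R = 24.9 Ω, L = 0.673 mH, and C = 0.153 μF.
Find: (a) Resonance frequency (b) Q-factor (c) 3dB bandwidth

Step 1 — Resonance: ω₀ = 1/√(LC) = 1/√(0.000673·1.53e-07) = 9.855e+04 rad/s.
Step 2 — f₀ = ω₀/(2π) = 1.568e+04 Hz.
Step 3 — Series Q: Q = ω₀L/R = 9.855e+04·0.000673/24.9 = 2.664.
Step 4 — Bandwidth: Δω = ω₀/Q = 3.7e+04 rad/s; BW = Δω/(2π) = 5888 Hz.

(a) f₀ = 1.568e+04 Hz  (b) Q = 2.664  (c) BW = 5888 Hz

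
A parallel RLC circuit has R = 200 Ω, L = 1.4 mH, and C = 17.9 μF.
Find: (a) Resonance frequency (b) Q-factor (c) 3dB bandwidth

Step 1 — Resonance: ω₀ = 1/√(LC) = 1/√(0.0014·1.79e-05) = 6317 rad/s.
Step 2 — f₀ = ω₀/(2π) = 1005 Hz.
Step 3 — Parallel Q: Q = R/(ω₀L) = 200/(6317·0.0014) = 22.61.
Step 4 — Bandwidth: Δω = ω₀/Q = 279.3 rad/s; BW = Δω/(2π) = 44.46 Hz.

(a) f₀ = 1005 Hz  (b) Q = 22.61  (c) BW = 44.46 Hz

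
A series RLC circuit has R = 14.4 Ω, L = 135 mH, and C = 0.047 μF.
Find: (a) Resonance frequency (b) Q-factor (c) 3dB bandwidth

Step 1 — Resonance: ω₀ = 1/√(LC) = 1/√(0.135·4.7e-08) = 1.255e+04 rad/s.
Step 2 — f₀ = ω₀/(2π) = 1998 Hz.
Step 3 — Series Q: Q = ω₀L/R = 1.255e+04·0.135/14.4 = 117.7.
Step 4 — Bandwidth: Δω = ω₀/Q = 106.7 rad/s; BW = Δω/(2π) = 16.98 Hz.

(a) f₀ = 1998 Hz  (b) Q = 117.7  (c) BW = 16.98 Hz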